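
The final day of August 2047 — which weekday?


August 2047 has 31 days
Anchor: Jan 1, 2047. With p = 2047 - 1 = 2046: (p + p//4 - p//100 + p//400) mod 7 = (2046 + 511 - 20 + 5) mod 7 = 2542 mod 7 = 1 -> Tuesday (Mon=0 ... Sun=6)
Days before August (Jan-Jul): 212; August 1 index = (1 + 212) mod 7 = 3 -> Thursday
Last day offset: 31 - 1 = 30 days
Weekday index = (3 + 30) mod 7 = 5

Saturday, August 31


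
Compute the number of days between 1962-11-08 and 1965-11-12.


From 1962-11-08 to 1965-11-12
1962-11-08: days before November = 31 + 28 + 31 + 30 + 31 + 30 + 31 + 31 + 30 + 31 = 304 (1962 is not a leap year); day of year = 304 + 8 = 312
1965-11-12: days before November = 31 + 28 + 31 + 30 + 31 + 30 + 31 + 31 + 30 + 31 = 304 (1965 is not a leap year); day of year = 304 + 12 = 316
Rest of 1962: 365 - 312 = 53
Full years 1963 (365), 1964 (366): 731
Total = 53 + 731 + 316 = 1100

1100 days


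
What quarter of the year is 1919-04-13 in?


Month: April (month 4)
Q1: Jan-Mar, Q2: Apr-Jun, Q3: Jul-Sep, Q4: Oct-Dec

Q2


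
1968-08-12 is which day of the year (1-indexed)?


Date: August 12, 1968
Days in months 1 through 7: 213
Plus 12 days in August

Day of year: 225


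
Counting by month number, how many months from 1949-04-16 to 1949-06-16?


From April 1949 to June 1949
0 years * 12 = 0 months, plus 2 months = 2

2 months


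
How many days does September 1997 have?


September 1997

30 days


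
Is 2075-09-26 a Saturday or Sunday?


Anchor: Jan 1, 2075. With p = 2075 - 1 = 2074: (p + p//4 - p//100 + p//400) mod 7 = (2074 + 518 - 20 + 5) mod 7 = 2577 mod 7 = 1 -> Tuesday (Mon=0 ... Sun=6)
Day of year: 269; offset = 268
Weekday index = (1 + 268) mod 7 = 3 -> Thursday
Weekend days: Saturday, Sunday

No


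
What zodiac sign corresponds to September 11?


Date: September 11
Conventional tropical zodiac dates: Virgo from August 23 onward; Libra starts September 23
September 11 falls within the Virgo range

Virgo


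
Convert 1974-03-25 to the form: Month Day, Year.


ISO 1974-03-25 parses as year=1974, month=03, day=25
Month 3 -> March

March 25, 1974


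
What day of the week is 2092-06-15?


Date: June 15, 2092
Anchor: Jan 1, 2092. With p = 2092 - 1 = 2091: (p + p//4 - p//100 + p//400) mod 7 = (2091 + 522 - 20 + 5) mod 7 = 2598 mod 7 = 1 -> Tuesday (Mon=0 ... Sun=6)
Days before June (Jan-May): 152; offset = 152 + 15 - 1 = 166
Weekday index = (1 + 166) mod 7 = 6

Day of the week: Sunday


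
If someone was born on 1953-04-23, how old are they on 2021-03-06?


Birth: 1953-04-23
Reference: 2021-03-06
Year difference: 2021 - 1953 = 68
Birthday not yet reached in 2021, subtract 1

67 years old


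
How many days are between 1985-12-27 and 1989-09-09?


From 1985-12-27 to 1989-09-09
1985-12-27: days before December = 31 + 28 + 31 + 30 + 31 + 30 + 31 + 31 + 30 + 31 + 30 = 334 (1985 is not a leap year); day of year = 334 + 27 = 361
1989-09-09: days before September = 31 + 28 + 31 + 30 + 31 + 30 + 31 + 31 = 243 (1989 is not a leap year); day of year = 243 + 9 = 252
Rest of 1985: 365 - 361 = 4
Full years 1986 (365), 1987 (365), 1988 (366): 1096
Total = 4 + 1096 + 252 = 1352

1352 days


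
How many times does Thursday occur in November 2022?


November 2022 has 30 days
Anchor: Jan 1, 2022. With p = 2022 - 1 = 2021: (p + p//4 - p//100 + p//400) mod 7 = (2021 + 505 - 20 + 5) mod 7 = 2511 mod 7 = 5 -> Saturday (Mon=0 ... Sun=6)
Days before November (Jan-Oct): 304; November 1 index = (5 + 304) mod 7 = 1 -> Tuesday
First Thursday is November 3
Thursdays: 3, 10, 17, 24

4 Thursdays


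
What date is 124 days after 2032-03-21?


Start: 2032-03-21, add 124 days
March 2032 has 31 days: 31 - 21 = 10 days to March 31 -> 114 left
April 2032 has 30 days -> 84 left
May 2032 has 31 days -> 53 left
June 2032 has 30 days -> 23 left
July 2032: 23 <= 31 -> lands on July 23

Result: 2032-07-23


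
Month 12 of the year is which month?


Month 12 of 12

December


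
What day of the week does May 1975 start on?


Target: May 1, 1975
Anchor: Jan 1, 1975. With p = 1975 - 1 = 1974: (p + p//4 - p//100 + p//400) mod 7 = (1974 + 493 - 19 + 4) mod 7 = 2452 mod 7 = 2 -> Wednesday (Mon=0 ... Sun=6)
Days before May (Jan-Apr): 120 days
Weekday index = (2 + 120) mod 7 = 3

Thursday


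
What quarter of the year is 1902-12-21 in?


Month: December (month 12)
Q1: Jan-Mar, Q2: Apr-Jun, Q3: Jul-Sep, Q4: Oct-Dec

Q4


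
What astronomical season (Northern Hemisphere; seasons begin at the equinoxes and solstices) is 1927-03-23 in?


Date: March 23
Astronomical Spring (approx.; exact equinox/solstice day varies by year): March 20 to June 20
March 23 falls within the Spring window

Spring


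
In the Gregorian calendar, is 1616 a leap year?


Gregorian leap year rule: divisible by 4, but not by 100, unless also by 400.
1616 is divisible by 4 but not 100 -> leap year

Yes


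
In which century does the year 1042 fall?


Century = (year - 1) // 100 + 1
= (1042 - 1) // 100 + 1
= 1041 // 100 + 1
= 10 + 1

11th century


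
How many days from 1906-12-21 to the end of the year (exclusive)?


Day of year: 355 of 365
Remaining = 365 - 355

10 days


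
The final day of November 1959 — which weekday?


November 1959 has 30 days
Anchor: Jan 1, 1959. With p = 1959 - 1 = 1958: (p + p//4 - p//100 + p//400) mod 7 = (1958 + 489 - 19 + 4) mod 7 = 2432 mod 7 = 3 -> Thursday (Mon=0 ... Sun=6)
Days before November (Jan-Oct): 304; November 1 index = (3 + 304) mod 7 = 6 -> Sunday
Last day offset: 30 - 1 = 29 days
Weekday index = (6 + 29) mod 7 = 0

Monday, November 30


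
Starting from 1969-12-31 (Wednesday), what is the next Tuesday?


Current: Wednesday
Target: Tuesday
Days ahead: 6

Next Tuesday: 1970-01-06


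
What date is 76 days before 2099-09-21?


Start: 2099-09-21, subtract 76 days
Back 21 days from September 21 reaches August 31, 2099 -> 55 left
August 2099 has 31 days -> back to July 31, 2099 -> 24 left
July 2099: 31 - 24 = 7 -> lands on July 7

Result: 2099-07-07


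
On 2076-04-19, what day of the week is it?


Date: April 19, 2076
Anchor: Jan 1, 2076. With p = 2076 - 1 = 2075: (p + p//4 - p//100 + p//400) mod 7 = (2075 + 518 - 20 + 5) mod 7 = 2578 mod 7 = 2 -> Wednesday (Mon=0 ... Sun=6)
Days before April (Jan-Mar): 91; offset = 91 + 19 - 1 = 109
Weekday index = (2 + 109) mod 7 = 6

Day of the week: Sunday


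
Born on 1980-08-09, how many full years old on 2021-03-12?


Birth: 1980-08-09
Reference: 2021-03-12
Year difference: 2021 - 1980 = 41
Birthday not yet reached in 2021, subtract 1

40 years old


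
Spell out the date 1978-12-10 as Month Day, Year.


ISO 1978-12-10 parses as year=1978, month=12, day=10
Month 12 -> December

December 10, 1978


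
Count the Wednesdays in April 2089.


April 2089 has 30 days
Anchor: Jan 1, 2089. With p = 2089 - 1 = 2088: (p + p//4 - p//100 + p//400) mod 7 = (2088 + 522 - 20 + 5) mod 7 = 2595 mod 7 = 5 -> Saturday (Mon=0 ... Sun=6)
Days before April (Jan-Mar): 90; April 1 index = (5 + 90) mod 7 = 4 -> Friday
First Wednesday is April 6
Wednesdays: 6, 13, 20, 27

4 Wednesdays


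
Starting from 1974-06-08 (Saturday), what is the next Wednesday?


Current: Saturday
Target: Wednesday
Days ahead: 4

Next Wednesday: 1974-06-12


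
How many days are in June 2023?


June 2023

30 days


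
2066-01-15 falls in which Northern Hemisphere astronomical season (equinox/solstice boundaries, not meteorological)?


Date: January 15
Astronomical Winter (approx.; exact equinox/solstice day varies by year): December 21 to March 19
January 15 falls within the Winter window

Winter


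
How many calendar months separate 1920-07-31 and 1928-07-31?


From July 1920 to July 1928
8 years * 12 = 96 months = 96

96 months


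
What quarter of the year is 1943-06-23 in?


Month: June (month 6)
Q1: Jan-Mar, Q2: Apr-Jun, Q3: Jul-Sep, Q4: Oct-Dec

Q2


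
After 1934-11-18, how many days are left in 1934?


Day of year: 322 of 365
Remaining = 365 - 322

43 days


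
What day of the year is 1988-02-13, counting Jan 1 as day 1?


Date: February 13, 1988
Days in months 1 through 1: 31
Plus 13 days in February

Day of year: 44


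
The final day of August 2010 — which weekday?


August 2010 has 31 days
Anchor: Jan 1, 2010. With p = 2010 - 1 = 2009: (p + p//4 - p//100 + p//400) mod 7 = (2009 + 502 - 20 + 5) mod 7 = 2496 mod 7 = 4 -> Friday (Mon=0 ... Sun=6)
Days before August (Jan-Jul): 212; August 1 index = (4 + 212) mod 7 = 6 -> Sunday
Last day offset: 31 - 1 = 30 days
Weekday index = (6 + 30) mod 7 = 1

Tuesday, August 31


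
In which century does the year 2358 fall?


Century = (year - 1) // 100 + 1
= (2358 - 1) // 100 + 1
= 2357 // 100 + 1
= 23 + 1

24th century


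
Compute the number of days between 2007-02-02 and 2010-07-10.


From 2007-02-02 to 2010-07-10
2007-02-02: days before February = 31; day of year = 31 + 2 = 33
2010-07-10: days before July = 31 + 28 + 31 + 30 + 31 + 30 = 181 (2010 is not a leap year); day of year = 181 + 10 = 191
Rest of 2007: 365 - 33 = 332
Full years 2008 (366), 2009 (365): 731
Total = 332 + 731 + 191 = 1254

1254 days


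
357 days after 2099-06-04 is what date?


Start: 2099-06-04, add 357 days
June 2099 has 30 days: 30 - 4 = 26 days to June 30 -> 331 left
July 2099 has 31 days -> 300 left
August 2099 has 31 days -> 269 left
September 2099 has 30 days -> 239 left
October 2099 has 31 days -> 208 left
November 2099 has 30 days -> 178 left
December 2099 has 31 days -> 147 left
January 2100 has 31 days -> 116 left
February 2100 has 28 days -> 88 left
March 2100 has 31 days -> 57 left
April 2100 has 30 days -> 27 left
May 2100: 27 <= 31 -> lands on May 27

Result: 2100-05-27


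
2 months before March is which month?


March is month 3
3 - 2 = 1

January


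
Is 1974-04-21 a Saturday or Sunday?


Anchor: Jan 1, 1974. With p = 1974 - 1 = 1973: (p + p//4 - p//100 + p//400) mod 7 = (1973 + 493 - 19 + 4) mod 7 = 2451 mod 7 = 1 -> Tuesday (Mon=0 ... Sun=6)
Day of year: 111; offset = 110
Weekday index = (1 + 110) mod 7 = 6 -> Sunday
Weekend days: Saturday, Sunday

Yes


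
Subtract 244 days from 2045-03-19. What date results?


Start: 2045-03-19, subtract 244 days
Back 19 days from March 19 reaches February 28, 2045 -> 225 left
February 2045 has 28 days -> back to January 31, 2045 -> 197 left
January 2045 has 31 days -> back to December 31, 2044 -> 166 left
December 2044 has 31 days -> back to November 30, 2044 -> 135 left
November 2044 has 30 days -> back to October 31, 2044 -> 105 left
October 2044 has 31 days -> back to September 30, 2044 -> 74 left
September 2044 has 30 days -> back to August 31, 2044 -> 44 left
August 2044 has 31 days -> back to July 31, 2044 -> 13 left
July 2044: 31 - 13 = 18 -> lands on July 18

Result: 2044-07-18


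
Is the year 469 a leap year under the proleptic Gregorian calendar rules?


Gregorian leap year rule: divisible by 4, but not by 100, unless also by 400.
469 is not divisible by 4 -> not a leap year

No


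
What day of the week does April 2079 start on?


Target: April 1, 2079
Anchor: Jan 1, 2079. With p = 2079 - 1 = 2078: (p + p//4 - p//100 + p//400) mod 7 = (2078 + 519 - 20 + 5) mod 7 = 2582 mod 7 = 6 -> Sunday (Mon=0 ... Sun=6)
Days before April (Jan-Mar): 90 days
Weekday index = (6 + 90) mod 7 = 5

Saturday


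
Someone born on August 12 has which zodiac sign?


Date: August 12
Conventional tropical zodiac dates: Leo from July 23 onward; Virgo starts August 23
August 12 falls within the Leo range

Leo


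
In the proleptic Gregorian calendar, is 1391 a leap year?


Gregorian leap year rule: divisible by 4, but not by 100, unless also by 400.
1391 is not divisible by 4 -> not a leap year

No


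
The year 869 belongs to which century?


Century = (year - 1) // 100 + 1
= (869 - 1) // 100 + 1
= 868 // 100 + 1
= 8 + 1

9th century


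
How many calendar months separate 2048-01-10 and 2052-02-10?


From January 2048 to February 2052
4 years * 12 = 48 months, plus 1 month = 49

49 months


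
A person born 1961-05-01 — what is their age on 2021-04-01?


Birth: 1961-05-01
Reference: 2021-04-01
Year difference: 2021 - 1961 = 60
Birthday not yet reached in 2021, subtract 1

59 years old


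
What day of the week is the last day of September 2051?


September 2051 has 30 days
Anchor: Jan 1, 2051. With p = 2051 - 1 = 2050: (p + p//4 - p//100 + p//400) mod 7 = (2050 + 512 - 20 + 5) mod 7 = 2547 mod 7 = 6 -> Sunday (Mon=0 ... Sun=6)
Days before September (Jan-Aug): 243; September 1 index = (6 + 243) mod 7 = 4 -> Friday
Last day offset: 30 - 1 = 29 days
Weekday index = (4 + 29) mod 7 = 5

Saturday, September 30


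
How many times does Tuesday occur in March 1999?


March 1999 has 31 days
Anchor: Jan 1, 1999. With p = 1999 - 1 = 1998: (p + p//4 - p//100 + p//400) mod 7 = (1998 + 499 - 19 + 4) mod 7 = 2482 mod 7 = 4 -> Friday (Mon=0 ... Sun=6)
Days before March (Jan-Feb): 59; March 1 index = (4 + 59) mod 7 = 0 -> Monday
First Tuesday is March 2
Tuesdays: 2, 9, 16, 23, 30

5 Tuesdays


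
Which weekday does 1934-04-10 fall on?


Date: April 10, 1934
Anchor: Jan 1, 1934. With p = 1934 - 1 = 1933: (p + p//4 - p//100 + p//400) mod 7 = (1933 + 483 - 19 + 4) mod 7 = 2401 mod 7 = 0 -> Monday (Mon=0 ... Sun=6)
Days before April (Jan-Mar): 90; offset = 90 + 10 - 1 = 99
Weekday index = (0 + 99) mod 7 = 1

Day of the week: Tuesday


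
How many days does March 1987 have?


March 1987

31 days


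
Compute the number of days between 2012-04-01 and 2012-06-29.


From 2012-04-01 to 2012-06-29
2012-04-01: days before April = 31 + 29 + 31 = 91 (2012 is a leap year); day of year = 91 + 1 = 92
2012-06-29: days before June = 31 + 29 + 31 + 30 + 31 = 152 (2012 is a leap year); day of year = 152 + 29 = 181
Same year: 181 - 92 = 89

89 days


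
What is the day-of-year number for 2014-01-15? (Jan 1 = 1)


Date: January 15, 2014
No months before January
Plus 15 days in January

Day of year: 15


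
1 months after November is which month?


November is month 11
11 + 1 = 12

December


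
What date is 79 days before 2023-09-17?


Start: 2023-09-17, subtract 79 days
Back 17 days from September 17 reaches August 31, 2023 -> 62 left
August 2023 has 31 days -> back to July 31, 2023 -> 31 left
July 2023 has 31 days -> back to June 30, 2023 -> 0 left
June 2023: 30 - 0 = 30 -> lands on June 30

Result: 2023-06-30


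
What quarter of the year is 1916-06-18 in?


Month: June (month 6)
Q1: Jan-Mar, Q2: Apr-Jun, Q3: Jul-Sep, Q4: Oct-Dec

Q2


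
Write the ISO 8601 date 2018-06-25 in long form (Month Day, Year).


ISO 2018-06-25 parses as year=2018, month=06, day=25
Month 6 -> June

June 25, 2018


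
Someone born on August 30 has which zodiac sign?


Date: August 30
Conventional tropical zodiac dates: Virgo from August 23 onward; Libra starts September 23
August 30 falls within the Virgo range

Virgo


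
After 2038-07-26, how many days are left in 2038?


Day of year: 207 of 365
Remaining = 365 - 207

158 days


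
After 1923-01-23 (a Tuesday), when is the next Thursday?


Current: Tuesday
Target: Thursday
Days ahead: 2

Next Thursday: 1923-01-25


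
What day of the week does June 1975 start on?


Target: June 1, 1975
Anchor: Jan 1, 1975. With p = 1975 - 1 = 1974: (p + p//4 - p//100 + p//400) mod 7 = (1974 + 493 - 19 + 4) mod 7 = 2452 mod 7 = 2 -> Wednesday (Mon=0 ... Sun=6)
Days before June (Jan-May): 151 days
Weekday index = (2 + 151) mod 7 = 6

Sunday


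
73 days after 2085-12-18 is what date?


Start: 2085-12-18, add 73 days
December 2085 has 31 days: 31 - 18 = 13 days to December 31 -> 60 left
January 2086 has 31 days -> 29 left
February 2086 has 28 days -> 1 left
March 2086: 1 <= 31 -> lands on March 1

Result: 2086-03-01


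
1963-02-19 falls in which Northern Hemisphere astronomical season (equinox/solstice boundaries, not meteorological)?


Date: February 19
Astronomical Winter (approx.; exact equinox/solstice day varies by year): December 21 to March 19
February 19 falls within the Winter window

Winter


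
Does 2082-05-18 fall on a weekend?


Anchor: Jan 1, 2082. With p = 2082 - 1 = 2081: (p + p//4 - p//100 + p//400) mod 7 = (2081 + 520 - 20 + 5) mod 7 = 2586 mod 7 = 3 -> Thursday (Mon=0 ... Sun=6)
Day of year: 138; offset = 137
Weekday index = (3 + 137) mod 7 = 0 -> Monday
Weekend days: Saturday, Sunday

No


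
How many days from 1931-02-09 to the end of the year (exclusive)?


Day of year: 40 of 365
Remaining = 365 - 40

325 days


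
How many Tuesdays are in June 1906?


June 1906 has 30 days
Anchor: Jan 1, 1906. With p = 1906 - 1 = 1905: (p + p//4 - p//100 + p//400) mod 7 = (1905 + 476 - 19 + 4) mod 7 = 2366 mod 7 = 0 -> Monday (Mon=0 ... Sun=6)
Days before June (Jan-May): 151; June 1 index = (0 + 151) mod 7 = 4 -> Friday
First Tuesday is June 5
Tuesdays: 5, 12, 19, 26

4 Tuesdays


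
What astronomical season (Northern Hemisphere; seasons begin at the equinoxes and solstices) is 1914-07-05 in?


Date: July 5
Astronomical Summer (approx.; exact equinox/solstice day varies by year): June 21 to September 21
July 5 falls within the Summer window

Summer


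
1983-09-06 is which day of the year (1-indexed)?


Date: September 6, 1983
Days in months 1 through 8: 243
Plus 6 days in September

Day of year: 249


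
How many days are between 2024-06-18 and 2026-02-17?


From 2024-06-18 to 2026-02-17
2024-06-18: days before June = 31 + 29 + 31 + 30 + 31 = 152 (2024 is a leap year); day of year = 152 + 18 = 170
2026-02-17: days before February = 31; day of year = 31 + 17 = 48
Rest of 2024: 366 - 170 = 196
Full years 2025 (365): 365
Total = 196 + 365 + 48 = 609

609 days


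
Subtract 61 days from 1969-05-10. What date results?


Start: 1969-05-10, subtract 61 days
Back 10 days from May 10 reaches April 30, 1969 -> 51 left
April 1969 has 30 days -> back to March 31, 1969 -> 21 left
March 1969: 31 - 21 = 10 -> lands on March 10

Result: 1969-03-10


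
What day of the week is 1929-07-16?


Date: July 16, 1929
Anchor: Jan 1, 1929. With p = 1929 - 1 = 1928: (p + p//4 - p//100 + p//400) mod 7 = (1928 + 482 - 19 + 4) mod 7 = 2395 mod 7 = 1 -> Tuesday (Mon=0 ... Sun=6)
Days before July (Jan-Jun): 181; offset = 181 + 16 - 1 = 196
Weekday index = (1 + 196) mod 7 = 1

Day of the week: Tuesday


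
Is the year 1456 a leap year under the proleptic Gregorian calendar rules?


Gregorian leap year rule: divisible by 4, but not by 100, unless also by 400.
1456 is divisible by 4 but not 100 -> leap year

Yes


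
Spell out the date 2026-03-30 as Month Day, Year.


ISO 2026-03-30 parses as year=2026, month=03, day=30
Month 3 -> March

March 30, 2026


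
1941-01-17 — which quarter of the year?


Month: January (month 1)
Q1: Jan-Mar, Q2: Apr-Jun, Q3: Jul-Sep, Q4: Oct-Dec

Q1


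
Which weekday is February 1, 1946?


Target: February 1, 1946
Anchor: Jan 1, 1946. With p = 1946 - 1 = 1945: (p + p//4 - p//100 + p//400) mod 7 = (1945 + 486 - 19 + 4) mod 7 = 2416 mod 7 = 1 -> Tuesday (Mon=0 ... Sun=6)
Days before February (Jan): 31 days
Weekday index = (1 + 31) mod 7 = 4

Friday


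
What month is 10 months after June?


June is month 6
6 + 10 = 16; wrap: 16 - 12 = 4

April


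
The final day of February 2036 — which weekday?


February 2036 has 29 days
Anchor: Jan 1, 2036. With p = 2036 - 1 = 2035: (p + p//4 - p//100 + p//400) mod 7 = (2035 + 508 - 20 + 5) mod 7 = 2528 mod 7 = 1 -> Tuesday (Mon=0 ... Sun=6)
Days before February (Jan): 31; February 1 index = (1 + 31) mod 7 = 4 -> Friday
Last day offset: 29 - 1 = 28 days
Weekday index = (4 + 28) mod 7 = 4

Friday, February 29


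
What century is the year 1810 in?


Century = (year - 1) // 100 + 1
= (1810 - 1) // 100 + 1
= 1809 // 100 + 1
= 18 + 1

19th century


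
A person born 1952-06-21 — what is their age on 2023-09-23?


Birth: 1952-06-21
Reference: 2023-09-23
Year difference: 2023 - 1952 = 71

71 years old


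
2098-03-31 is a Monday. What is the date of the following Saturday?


Current: Monday
Target: Saturday
Days ahead: 5

Next Saturday: 2098-04-05


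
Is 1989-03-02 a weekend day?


Anchor: Jan 1, 1989. With p = 1989 - 1 = 1988: (p + p//4 - p//100 + p//400) mod 7 = (1988 + 497 - 19 + 4) mod 7 = 2470 mod 7 = 6 -> Sunday (Mon=0 ... Sun=6)
Day of year: 61; offset = 60
Weekday index = (6 + 60) mod 7 = 3 -> Thursday
Weekend days: Saturday, Sunday

No


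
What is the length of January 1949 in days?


January 1949

31 days


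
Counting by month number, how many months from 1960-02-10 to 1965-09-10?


From February 1960 to September 1965
5 years * 12 = 60 months, plus 7 months = 67

67 months


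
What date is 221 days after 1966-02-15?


Start: 1966-02-15, add 221 days
February 1966 has 28 days: 28 - 15 = 13 days to February 28 -> 208 left
March 1966 has 31 days -> 177 left
April 1966 has 30 days -> 147 left
May 1966 has 31 days -> 116 left
June 1966 has 30 days -> 86 left
July 1966 has 31 days -> 55 left
August 1966 has 31 days -> 24 left
September 1966: 24 <= 30 -> lands on September 24

Result: 1966-09-24


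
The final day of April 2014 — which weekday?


April 2014 has 30 days
Anchor: Jan 1, 2014. With p = 2014 - 1 = 2013: (p + p//4 - p//100 + p//400) mod 7 = (2013 + 503 - 20 + 5) mod 7 = 2501 mod 7 = 2 -> Wednesday (Mon=0 ... Sun=6)
Days before April (Jan-Mar): 90; April 1 index = (2 + 90) mod 7 = 1 -> Tuesday
Last day offset: 30 - 1 = 29 days
Weekday index = (1 + 29) mod 7 = 2

Wednesday, April 30


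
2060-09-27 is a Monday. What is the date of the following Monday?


Current: Monday
Target: Monday
Days ahead: 7

Next Monday: 2060-10-04


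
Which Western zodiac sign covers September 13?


Date: September 13
Conventional tropical zodiac dates: Virgo from August 23 onward; Libra starts September 23
September 13 falls within the Virgo range

Virgo


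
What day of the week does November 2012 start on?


Target: November 1, 2012
Anchor: Jan 1, 2012. With p = 2012 - 1 = 2011: (p + p//4 - p//100 + p//400) mod 7 = (2011 + 502 - 20 + 5) mod 7 = 2498 mod 7 = 6 -> Sunday (Mon=0 ... Sun=6)
Days before November (Jan-Oct): 305 days
Weekday index = (6 + 305) mod 7 = 3

Thursday


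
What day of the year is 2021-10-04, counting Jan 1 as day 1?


Date: October 4, 2021
Days in months 1 through 9: 273
Plus 4 days in October

Day of year: 277


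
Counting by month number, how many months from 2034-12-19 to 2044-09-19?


From December 2034 to September 2044
10 years * 12 = 120 months, minus 3 months = 117

117 months


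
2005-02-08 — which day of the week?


Date: February 8, 2005
Anchor: Jan 1, 2005. With p = 2005 - 1 = 2004: (p + p//4 - p//100 + p//400) mod 7 = (2004 + 501 - 20 + 5) mod 7 = 2490 mod 7 = 5 -> Saturday (Mon=0 ... Sun=6)
Days before February (Jan): 31; offset = 31 + 8 - 1 = 38
Weekday index = (5 + 38) mod 7 = 1

Day of the week: Tuesday


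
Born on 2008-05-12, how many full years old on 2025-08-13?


Birth: 2008-05-12
Reference: 2025-08-13
Year difference: 2025 - 2008 = 17

17 years old


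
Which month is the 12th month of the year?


Month 12 of 12

December


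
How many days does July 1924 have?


July 1924

31 days


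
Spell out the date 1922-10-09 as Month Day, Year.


ISO 1922-10-09 parses as year=1922, month=10, day=09
Month 10 -> October

October 9, 1922


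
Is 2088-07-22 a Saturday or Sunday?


Anchor: Jan 1, 2088. With p = 2088 - 1 = 2087: (p + p//4 - p//100 + p//400) mod 7 = (2087 + 521 - 20 + 5) mod 7 = 2593 mod 7 = 3 -> Thursday (Mon=0 ... Sun=6)
Day of year: 204; offset = 203
Weekday index = (3 + 203) mod 7 = 3 -> Thursday
Weekend days: Saturday, Sunday

No


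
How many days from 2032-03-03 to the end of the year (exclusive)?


Day of year: 63 of 366
Remaining = 366 - 63

303 days


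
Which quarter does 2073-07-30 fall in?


Month: July (month 7)
Q1: Jan-Mar, Q2: Apr-Jun, Q3: Jul-Sep, Q4: Oct-Dec

Q3


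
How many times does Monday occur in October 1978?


October 1978 has 31 days
Anchor: Jan 1, 1978. With p = 1978 - 1 = 1977: (p + p//4 - p//100 + p//400) mod 7 = (1977 + 494 - 19 + 4) mod 7 = 2456 mod 7 = 6 -> Sunday (Mon=0 ... Sun=6)
Days before October (Jan-Sep): 273; October 1 index = (6 + 273) mod 7 = 6 -> Sunday
First Monday is October 2
Mondays: 2, 9, 16, 23, 30

5 Mondays


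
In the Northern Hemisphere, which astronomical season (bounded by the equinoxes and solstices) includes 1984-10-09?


Date: October 9
Astronomical Autumn (approx.; exact equinox/solstice day varies by year): September 22 to December 20
October 9 falls within the Autumn window

Autumn


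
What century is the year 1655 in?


Century = (year - 1) // 100 + 1
= (1655 - 1) // 100 + 1
= 1654 // 100 + 1
= 16 + 1

17th century


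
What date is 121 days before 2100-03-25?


Start: 2100-03-25, subtract 121 days
Back 25 days from March 25 reaches February 28, 2100 -> 96 left
February 2100 has 28 days -> back to January 31, 2100 -> 68 left
January 2100 has 31 days -> back to December 31, 2099 -> 37 left
December 2099 has 31 days -> back to November 30, 2099 -> 6 left
November 2099: 30 - 6 = 24 -> lands on November 24

Result: 2099-11-24


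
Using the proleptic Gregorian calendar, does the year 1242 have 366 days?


Gregorian leap year rule: divisible by 4, but not by 100, unless also by 400.
1242 is not divisible by 4 -> not a leap year

No


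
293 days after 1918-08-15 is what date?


Start: 1918-08-15, add 293 days
August 1918 has 31 days: 31 - 15 = 16 days to August 31 -> 277 left
September 1918 has 30 days -> 247 left
October 1918 has 31 days -> 216 left
November 1918 has 30 days -> 186 left
December 1918 has 31 days -> 155 left
January 1919 has 31 days -> 124 left
February 1919 has 28 days -> 96 left
March 1919 has 31 days -> 65 left
April 1919 has 30 days -> 35 left
May 1919 has 31 days -> 4 left
June 1919: 4 <= 30 -> lands on June 4

Result: 1919-06-04


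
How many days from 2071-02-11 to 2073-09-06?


From 2071-02-11 to 2073-09-06
2071-02-11: days before February = 31; day of year = 31 + 11 = 42
2073-09-06: days before September = 31 + 28 + 31 + 30 + 31 + 30 + 31 + 31 = 243 (2073 is not a leap year); day of year = 243 + 6 = 249
Rest of 2071: 365 - 42 = 323
Full years 2072 (366): 366
Total = 323 + 366 + 249 = 938

938 days


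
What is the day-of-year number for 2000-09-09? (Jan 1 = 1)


Date: September 9, 2000
Days in months 1 through 8: 244
Plus 9 days in September

Day of year: 253


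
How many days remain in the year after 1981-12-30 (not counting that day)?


Day of year: 364 of 365
Remaining = 365 - 364

1 day


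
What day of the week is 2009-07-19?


Date: July 19, 2009
Anchor: Jan 1, 2009. With p = 2009 - 1 = 2008: (p + p//4 - p//100 + p//400) mod 7 = (2008 + 502 - 20 + 5) mod 7 = 2495 mod 7 = 3 -> Thursday (Mon=0 ... Sun=6)
Days before July (Jan-Jun): 181; offset = 181 + 19 - 1 = 199
Weekday index = (3 + 199) mod 7 = 6

Day of the week: Sunday


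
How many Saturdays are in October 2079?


October 2079 has 31 days
Anchor: Jan 1, 2079. With p = 2079 - 1 = 2078: (p + p//4 - p//100 + p//400) mod 7 = (2078 + 519 - 20 + 5) mod 7 = 2582 mod 7 = 6 -> Sunday (Mon=0 ... Sun=6)
Days before October (Jan-Sep): 273; October 1 index = (6 + 273) mod 7 = 6 -> Sunday
First Saturday is October 7
Saturdays: 7, 14, 21, 28

4 Saturdays


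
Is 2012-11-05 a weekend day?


Anchor: Jan 1, 2012. With p = 2012 - 1 = 2011: (p + p//4 - p//100 + p//400) mod 7 = (2011 + 502 - 20 + 5) mod 7 = 2498 mod 7 = 6 -> Sunday (Mon=0 ... Sun=6)
Day of year: 310; offset = 309
Weekday index = (6 + 309) mod 7 = 0 -> Monday
Weekend days: Saturday, Sunday

No


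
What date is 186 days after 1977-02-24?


Start: 1977-02-24, add 186 days
February 1977 has 28 days: 28 - 24 = 4 days to February 28 -> 182 left
March 1977 has 31 days -> 151 left
April 1977 has 30 days -> 121 left
May 1977 has 31 days -> 90 left
June 1977 has 30 days -> 60 left
July 1977 has 31 days -> 29 left
August 1977: 29 <= 31 -> lands on August 29

Result: 1977-08-29


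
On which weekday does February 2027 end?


February 2027 has 28 days
Anchor: Jan 1, 2027. With p = 2027 - 1 = 2026: (p + p//4 - p//100 + p//400) mod 7 = (2026 + 506 - 20 + 5) mod 7 = 2517 mod 7 = 4 -> Friday (Mon=0 ... Sun=6)
Days before February (Jan): 31; February 1 index = (4 + 31) mod 7 = 0 -> Monday
Last day offset: 28 - 1 = 27 days
Weekday index = (0 + 27) mod 7 = 6

Sunday, February 28


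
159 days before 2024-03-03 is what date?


Start: 2024-03-03, subtract 159 days
Back 3 days from March 3 reaches February 29, 2024 -> 156 left
February 2024 has 29 days -> back to January 31, 2024 -> 127 left
January 2024 has 31 days -> back to December 31, 2023 -> 96 left
December 2023 has 31 days -> back to November 30, 2023 -> 65 left
November 2023 has 30 days -> back to October 31, 2023 -> 35 left
October 2023 has 31 days -> back to September 30, 2023 -> 4 left
September 2023: 30 - 4 = 26 -> lands on September 26

Result: 2023-09-26


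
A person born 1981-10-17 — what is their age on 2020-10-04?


Birth: 1981-10-17
Reference: 2020-10-04
Year difference: 2020 - 1981 = 39
Birthday not yet reached in 2020, subtract 1

38 years old


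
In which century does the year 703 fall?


Century = (year - 1) // 100 + 1
= (703 - 1) // 100 + 1
= 702 // 100 + 1
= 7 + 1

8th century


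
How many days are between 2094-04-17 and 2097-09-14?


From 2094-04-17 to 2097-09-14
2094-04-17: days before April = 31 + 28 + 31 = 90 (2094 is not a leap year); day of year = 90 + 17 = 107
2097-09-14: days before September = 31 + 28 + 31 + 30 + 31 + 30 + 31 + 31 = 243 (2097 is not a leap year); day of year = 243 + 14 = 257
Rest of 2094: 365 - 107 = 258
Full years 2095 (365), 2096 (366): 731
Total = 258 + 731 + 257 = 1246

1246 days


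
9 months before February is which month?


February is month 2
2 - 9 = -7; wrap: -7 + 12 = 5

May


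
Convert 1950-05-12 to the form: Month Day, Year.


ISO 1950-05-12 parses as year=1950, month=05, day=12
Month 5 -> May

May 12, 1950


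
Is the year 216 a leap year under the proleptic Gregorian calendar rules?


Gregorian leap year rule: divisible by 4, but not by 100, unless also by 400.
216 is divisible by 4 but not 100 -> leap year

Yes


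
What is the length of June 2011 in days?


June 2011

30 days


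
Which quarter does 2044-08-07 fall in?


Month: August (month 8)
Q1: Jan-Mar, Q2: Apr-Jun, Q3: Jul-Sep, Q4: Oct-Dec

Q3


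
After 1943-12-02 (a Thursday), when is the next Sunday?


Current: Thursday
Target: Sunday
Days ahead: 3

Next Sunday: 1943-12-05


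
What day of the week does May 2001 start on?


Target: May 1, 2001
Anchor: Jan 1, 2001. With p = 2001 - 1 = 2000: (p + p//4 - p//100 + p//400) mod 7 = (2000 + 500 - 20 + 5) mod 7 = 2485 mod 7 = 0 -> Monday (Mon=0 ... Sun=6)
Days before May (Jan-Apr): 120 days
Weekday index = (0 + 120) mod 7 = 1

Tuesday


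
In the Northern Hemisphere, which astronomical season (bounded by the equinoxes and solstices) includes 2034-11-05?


Date: November 5
Astronomical Autumn (approx.; exact equinox/solstice day varies by year): September 22 to December 20
November 5 falls within the Autumn window

Autumn


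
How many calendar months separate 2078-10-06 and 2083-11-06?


From October 2078 to November 2083
5 years * 12 = 60 months, plus 1 month = 61

61 months


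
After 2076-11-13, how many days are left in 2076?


Day of year: 318 of 366
Remaining = 366 - 318

48 days


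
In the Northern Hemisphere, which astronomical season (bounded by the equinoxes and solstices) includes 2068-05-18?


Date: May 18
Astronomical Spring (approx.; exact equinox/solstice day varies by year): March 20 to June 20
May 18 falls within the Spring window

Spring


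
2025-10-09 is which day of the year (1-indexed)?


Date: October 9, 2025
Days in months 1 through 9: 273
Plus 9 days in October

Day of year: 282


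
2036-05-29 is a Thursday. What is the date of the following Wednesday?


Current: Thursday
Target: Wednesday
Days ahead: 6

Next Wednesday: 2036-06-04


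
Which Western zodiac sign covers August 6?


Date: August 6
Conventional tropical zodiac dates: Leo from July 23 onward; Virgo starts August 23
August 6 falls within the Leo range

Leo


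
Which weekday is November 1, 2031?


Target: November 1, 2031
Anchor: Jan 1, 2031. With p = 2031 - 1 = 2030: (p + p//4 - p//100 + p//400) mod 7 = (2030 + 507 - 20 + 5) mod 7 = 2522 mod 7 = 2 -> Wednesday (Mon=0 ... Sun=6)
Days before November (Jan-Oct): 304 days
Weekday index = (2 + 304) mod 7 = 5

Saturday


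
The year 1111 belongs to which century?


Century = (year - 1) // 100 + 1
= (1111 - 1) // 100 + 1
= 1110 // 100 + 1
= 11 + 1

12th century


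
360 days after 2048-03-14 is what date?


Start: 2048-03-14, add 360 days
March 2048 has 31 days: 31 - 14 = 17 days to March 31 -> 343 left
April 2048 has 30 days -> 313 left
May 2048 has 31 days -> 282 left
June 2048 has 30 days -> 252 left
July 2048 has 31 days -> 221 left
August 2048 has 31 days -> 190 left
September 2048 has 30 days -> 160 left
October 2048 has 31 days -> 129 left
November 2048 has 30 days -> 99 left
December 2048 has 31 days -> 68 left
January 2049 has 31 days -> 37 left
February 2049 has 28 days -> 9 left
March 2049: 9 <= 31 -> lands on March 9

Result: 2049-03-09


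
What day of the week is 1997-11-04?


Date: November 4, 1997
Anchor: Jan 1, 1997. With p = 1997 - 1 = 1996: (p + p//4 - p//100 + p//400) mod 7 = (1996 + 499 - 19 + 4) mod 7 = 2480 mod 7 = 2 -> Wednesday (Mon=0 ... Sun=6)
Days before November (Jan-Oct): 304; offset = 304 + 4 - 1 = 307
Weekday index = (2 + 307) mod 7 = 1

Day of the week: Tuesday


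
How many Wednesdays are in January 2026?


January 2026 has 31 days
Anchor: Jan 1, 2026. With p = 2026 - 1 = 2025: (p + p//4 - p//100 + p//400) mod 7 = (2025 + 506 - 20 + 5) mod 7 = 2516 mod 7 = 3 -> Thursday (Mon=0 ... Sun=6)
January 1 is the anchor itself -> Thursday
First Wednesday is January 7
Wednesdays: 7, 14, 21, 28

4 Wednesdays


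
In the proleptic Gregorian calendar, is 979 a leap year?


Gregorian leap year rule: divisible by 4, but not by 100, unless also by 400.
979 is not divisible by 4 -> not a leap year

No


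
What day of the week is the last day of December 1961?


December 1961 has 31 days
Anchor: Jan 1, 1961. With p = 1961 - 1 = 1960: (p + p//4 - p//100 + p//400) mod 7 = (1960 + 490 - 19 + 4) mod 7 = 2435 mod 7 = 6 -> Sunday (Mon=0 ... Sun=6)
Days before December (Jan-Nov): 334; December 1 index = (6 + 334) mod 7 = 4 -> Friday
Last day offset: 31 - 1 = 30 days
Weekday index = (4 + 30) mod 7 = 6

Sunday, December 31


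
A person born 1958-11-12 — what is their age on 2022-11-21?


Birth: 1958-11-12
Reference: 2022-11-21
Year difference: 2022 - 1958 = 64

64 years old


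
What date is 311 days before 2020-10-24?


Start: 2020-10-24, subtract 311 days
Back 24 days from October 24 reaches September 30, 2020 -> 287 left
September 2020 has 30 days -> back to August 31, 2020 -> 257 left
August 2020 has 31 days -> back to July 31, 2020 -> 226 left
July 2020 has 31 days -> back to June 30, 2020 -> 195 left
June 2020 has 30 days -> back to May 31, 2020 -> 165 left
May 2020 has 31 days -> back to April 30, 2020 -> 134 left
April 2020 has 30 days -> back to March 31, 2020 -> 104 left
March 2020 has 31 days -> back to February 29, 2020 -> 73 left
February 2020 has 29 days -> back to January 31, 2020 -> 44 left
January 2020 has 31 days -> back to December 31, 2019 -> 13 left
December 2019: 31 - 13 = 18 -> lands on December 18

Result: 2019-12-18


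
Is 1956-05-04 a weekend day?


Anchor: Jan 1, 1956. With p = 1956 - 1 = 1955: (p + p//4 - p//100 + p//400) mod 7 = (1955 + 488 - 19 + 4) mod 7 = 2428 mod 7 = 6 -> Sunday (Mon=0 ... Sun=6)
Day of year: 125; offset = 124
Weekday index = (6 + 124) mod 7 = 4 -> Friday
Weekend days: Saturday, Sunday

No


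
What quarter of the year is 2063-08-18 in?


Month: August (month 8)
Q1: Jan-Mar, Q2: Apr-Jun, Q3: Jul-Sep, Q4: Oct-Dec

Q3


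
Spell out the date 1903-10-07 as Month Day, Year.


ISO 1903-10-07 parses as year=1903, month=10, day=07
Month 10 -> October

October 7, 1903


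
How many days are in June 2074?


June 2074

30 days


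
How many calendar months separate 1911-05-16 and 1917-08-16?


From May 1911 to August 1917
6 years * 12 = 72 months, plus 3 months = 75

75 months


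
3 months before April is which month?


April is month 4
4 - 3 = 1

January


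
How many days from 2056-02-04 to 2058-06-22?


From 2056-02-04 to 2058-06-22
2056-02-04: days before February = 31; day of year = 31 + 4 = 35
2058-06-22: days before June = 31 + 28 + 31 + 30 + 31 = 151 (2058 is not a leap year); day of year = 151 + 22 = 173
Rest of 2056: 366 - 35 = 331
Full years 2057 (365): 365
Total = 331 + 365 + 173 = 869

869 days


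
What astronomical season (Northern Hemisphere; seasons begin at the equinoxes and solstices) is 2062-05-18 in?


Date: May 18
Astronomical Spring (approx.; exact equinox/solstice day varies by year): March 20 to June 20
May 18 falls within the Spring window

Spring


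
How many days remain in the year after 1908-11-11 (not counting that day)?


Day of year: 316 of 366
Remaining = 366 - 316

50 days


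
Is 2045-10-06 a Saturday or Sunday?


Anchor: Jan 1, 2045. With p = 2045 - 1 = 2044: (p + p//4 - p//100 + p//400) mod 7 = (2044 + 511 - 20 + 5) mod 7 = 2540 mod 7 = 6 -> Sunday (Mon=0 ... Sun=6)
Day of year: 279; offset = 278
Weekday index = (6 + 278) mod 7 = 4 -> Friday
Weekend days: Saturday, Sunday

No


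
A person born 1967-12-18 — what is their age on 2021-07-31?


Birth: 1967-12-18
Reference: 2021-07-31
Year difference: 2021 - 1967 = 54
Birthday not yet reached in 2021, subtract 1

53 years old


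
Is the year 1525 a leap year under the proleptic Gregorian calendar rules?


Gregorian leap year rule: divisible by 4, but not by 100, unless also by 400.
1525 is not divisible by 4 -> not a leap year

No


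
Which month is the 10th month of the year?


Month 10 of 12

October


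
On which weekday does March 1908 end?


March 1908 has 31 days
Anchor: Jan 1, 1908. With p = 1908 - 1 = 1907: (p + p//4 - p//100 + p//400) mod 7 = (1907 + 476 - 19 + 4) mod 7 = 2368 mod 7 = 2 -> Wednesday (Mon=0 ... Sun=6)
Days before March (Jan-Feb): 60; March 1 index = (2 + 60) mod 7 = 6 -> Sunday
Last day offset: 31 - 1 = 30 days
Weekday index = (6 + 30) mod 7 = 1

Tuesday, March 31


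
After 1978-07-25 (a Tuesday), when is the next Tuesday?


Current: Tuesday
Target: Tuesday
Days ahead: 7

Next Tuesday: 1978-08-01


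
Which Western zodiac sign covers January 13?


Date: January 13
Conventional tropical zodiac dates: Capricorn from December 22 onward; Aquarius starts January 20
January 13 falls within the Capricorn range

Capricorn


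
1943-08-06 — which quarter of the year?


Month: August (month 8)
Q1: Jan-Mar, Q2: Apr-Jun, Q3: Jul-Sep, Q4: Oct-Dec

Q3


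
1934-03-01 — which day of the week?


Date: March 1, 1934
Anchor: Jan 1, 1934. With p = 1934 - 1 = 1933: (p + p//4 - p//100 + p//400) mod 7 = (1933 + 483 - 19 + 4) mod 7 = 2401 mod 7 = 0 -> Monday (Mon=0 ... Sun=6)
Days before March (Jan-Feb): 59; offset = 59 + 1 - 1 = 59
Weekday index = (0 + 59) mod 7 = 3

Day of the week: Thursday


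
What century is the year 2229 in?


Century = (year - 1) // 100 + 1
= (2229 - 1) // 100 + 1
= 2228 // 100 + 1
= 22 + 1

23rd century


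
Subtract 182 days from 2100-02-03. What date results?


Start: 2100-02-03, subtract 182 days
Back 3 days from February 3 reaches January 31, 2100 -> 179 left
January 2100 has 31 days -> back to December 31, 2099 -> 148 left
December 2099 has 31 days -> back to November 30, 2099 -> 117 left
November 2099 has 30 days -> back to October 31, 2099 -> 87 left
October 2099 has 31 days -> back to September 30, 2099 -> 56 left
September 2099 has 30 days -> back to August 31, 2099 -> 26 left
August 2099: 31 - 26 = 5 -> lands on August 5

Result: 2099-08-05
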